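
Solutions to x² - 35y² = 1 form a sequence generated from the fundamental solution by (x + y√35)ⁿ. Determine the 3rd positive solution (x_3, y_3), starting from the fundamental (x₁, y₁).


Step 1: Find the fundamental solution (x₁, y₁) of x² - 35y² = 1.
  Expand √35 as a continued fraction. a₀ = ⌊√35⌋ = 5; iterate m_{k+1} = d_k·a_k − m_k, d_{k+1} = (35 − m_{k+1}²)/d_k, a_{k+1} = ⌊(a₀ + m_{k+1})/d_{k+1}⌋ (starting m₀ = 0, d₀ = 1), with convergents p_k = a_k·p_{k-1} + p_{k-2}, q_k = a_k·q_{k-1} + q_{k-2} (p₋₁ = 1, q₋₁ = 0):
  k = 0: a₀ = 5; p₀/q₀ = 5/1; p₀² − 35·q₀² = 25 − 35 = -10.
  k = 1: m = 5, d = 10, a = ⌊(5 + 5)/10⌋ = 1; p/q = (1·5 + 1)/(1·1 + 0) = 6/1; p² − 35·q² = 36 − 35 = 1.
  The first convergent with p² − 35·q² = 1 gives the fundamental solution (x₁, y₁) = (6, 1).
Step 2: Apply the recurrence (x_{n+1}, y_{n+1}) = (x₁x_n + 35y₁y_n, x₁y_n + y₁x_n) repeatedly.
  From (x_1, y_1) = (6, 1): x_2 = 6·6 + 35·1·1 = 71; y_2 = 6·1 + 1·6 = 12.
  From (x_2, y_2) = (71, 12): x_3 = 6·71 + 35·1·12 = 846; y_3 = 6·12 + 1·71 = 143.
Step 3: Verify x_3² - 35·y_3² = 715716 - 715715 = 1 (should be 1). ✓

(x_1, y_1) = (6, 1); (x_3, y_3) = (846, 143).


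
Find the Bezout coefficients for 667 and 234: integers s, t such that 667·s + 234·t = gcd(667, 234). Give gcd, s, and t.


Euclidean algorithm on (667, 234) — divide until remainder is 0:
  667 = 2 · 234 + 199
  234 = 1 · 199 + 35
  199 = 5 · 35 + 24
  35 = 1 · 24 + 11
  24 = 2 · 11 + 2
  11 = 5 · 2 + 1
  2 = 2 · 1 + 0
gcd(667, 234) = 1.
Track Bezout coefficients alongside the remainders: start with r₀ = 667 = a·1 + b·0 (s = 1, t = 0) and r₁ = 234 = a·0 + b·1 (s = 0, t = 1); each new remainder r_{k+1} = r_{k-1} − q_k·r_k inherits s_{k+1} = s_{k-1} − q_k·s_k, t_{k+1} = t_{k-1} − q_k·t_k, so r_k = a·s_k + b·t_k at every step:
  q = 2: r = 199, s = 1 − 2·0 = 1, t = 0 − 2·1 = -2  (check: 667·1 + 234·(-2) = 199)
  q = 1: r = 35, s = 0 − 1·1 = -1, t = 1 − 1·(-2) = 3  (check: 667·(-1) + 234·3 = 35)
  q = 5: r = 24, s = 1 − 5·(-1) = 6, t = -2 − 5·3 = -17  (check: 667·6 + 234·(-17) = 24)
  q = 1: r = 11, s = -1 − 1·6 = -7, t = 3 − 1·(-17) = 20  (check: 667·(-7) + 234·20 = 11)
  q = 2: r = 2, s = 6 − 2·(-7) = 20, t = -17 − 2·20 = -57  (check: 667·20 + 234·(-57) = 2)
  q = 5: r = 1, s = -7 − 5·20 = -107, t = 20 − 5·(-57) = 305  (check: 667·(-107) + 234·305 = 1)
The row with r = 1 (the gcd) gives the Bezout coefficients s = -107, t = 305.
Result: 667 · (-107) + 234 · (305) = 1.

gcd(667, 234) = 1; s = -107, t = 305 (check: 667·(-107) + 234·305 = 1).


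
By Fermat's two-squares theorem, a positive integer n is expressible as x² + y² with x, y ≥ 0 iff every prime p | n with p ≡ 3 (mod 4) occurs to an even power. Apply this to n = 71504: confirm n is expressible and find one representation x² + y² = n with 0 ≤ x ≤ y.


Step 1: Factor n = 71504 = 2^4 · 41 · 109.
Step 2: Check the mod-4 condition on each prime factor: 2 = 2 (special); 41 ≡ 1 (mod 4), exponent 1; 109 ≡ 1 (mod 4), exponent 1.
All primes ≡ 3 (mod 4) appear to even exponent (or don't appear), so by the two-squares theorem n IS expressible as a sum of two squares.
Step 3: Build a representation. Group n = k² · m with k = 4 and m = 41 · 109 = 4469 (a product of primes ≡ 1 (mod 4)); a representation of m scales to one of n via (k·x)² + (k·y)² = k²(x² + y²). Each prime p ≡ 1 (mod 4) is itself a sum of two squares; find a² by testing p − a² for a perfect square:
  41: 41 − 1² = 40, 41 − 2² = 37, 41 − 3² = 32, 41 − 4² = 25 = 5² ⇒ 41 = 4² + 5².
  109: 109 − 1² = 108, 109 − 2² = 105, 109 − 3² = 100 = 10² ⇒ 109 = 3² + 10².
  Combine using the Brahmagupta–Fibonacci identity (a² + b²)(c² + d²) = (ac − bd)² + (ad + bc)² = (ac + bd)² + (ad − bc)²:
  41 · 109 = 4469: from (4² + 5²)(3² + 10²), take (4·3 − 5·10, 4·10 + 5·3) = (12 − 50, 40 + 15) = (-38, 55); dropping signs (only squares matter) gives (38, 55); check 38² + 55² = 1444 + 3025 = 4469 ✓.
  Scale by k = 4: (4·38, 4·55) = (152, 220).
Step 4: Order so x ≤ y and verify: 152² + 220² = 23104 + 48400 = 71504 = n. ✓

n = 71504 = 152² + 220² (one valid representation with x ≤ y).


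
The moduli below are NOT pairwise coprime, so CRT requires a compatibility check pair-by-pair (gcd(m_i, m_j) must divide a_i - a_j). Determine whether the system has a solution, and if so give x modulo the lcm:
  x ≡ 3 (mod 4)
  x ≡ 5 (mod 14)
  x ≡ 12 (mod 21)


Moduli 4, 14, 21 are not pairwise coprime, so CRT works modulo lcm(m_i) when all pairwise compatibility conditions hold.
Pairwise compatibility: gcd(m_i, m_j) must divide a_i - a_j for every pair.
Merge one congruence at a time:
  Start: x ≡ 3 (mod 4).
  Combine with x ≡ 5 (mod 14): gcd(4, 14) = 2; 5 - 3 = 2, which IS divisible by 2, so compatible.
    Write x = 3 + 4·t and substitute into x ≡ 5 (mod 14): 4·t ≡ 5 − 3 = 2 (mod 14).
    Divide the congruence (and modulus) by g = 2: 2·t ≡ 1 (mod 7).
    The inverse of 2 mod 7 is 4 (since 2·4 = 8 = 1·7 + 1), so t ≡ 4·1 = 4 ≡ 4 (mod 7).
    Then x = 3 + 4·4 = 19, valid modulo lcm(4, 14) = 28: x ≡ 19 (mod 28).
  Combine with x ≡ 12 (mod 21): gcd(28, 21) = 7; 12 - 19 = -7, which IS divisible by 7, so compatible.
    Write x = 19 + 28·t and substitute into x ≡ 12 (mod 21): 28·t ≡ 12 − 19 = -7 (mod 21).
    Divide the congruence (and modulus) by g = 7: 4·t ≡ -1 (mod 3).
    Reduce coefficients mod 3: 1·t ≡ 2 (mod 3).
    So t ≡ 2 (mod 3).
    Then x = 19 + 28·2 = 75, valid modulo lcm(28, 21) = 84: x ≡ 75 (mod 84).
Verify: 75 mod 4 = 3, 75 mod 14 = 5, 75 mod 21 = 12.

x ≡ 75 (mod 84).


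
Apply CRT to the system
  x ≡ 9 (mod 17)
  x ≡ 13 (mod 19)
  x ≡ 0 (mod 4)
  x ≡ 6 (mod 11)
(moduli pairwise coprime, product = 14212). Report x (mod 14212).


Product of moduli M = 17 · 19 · 4 · 11 = 14212.
Merge one congruence at a time:
  Start: x ≡ 9 (mod 17).
  Combine with x ≡ 13 (mod 19); new modulus lcm = 323.
    Write x = 9 + 17·t and substitute into x ≡ 13 (mod 19): 17·t ≡ 13 − 9 = 4 (mod 19).
    The inverse of 17 mod 19 is 9 (since 17·9 = 153 = 8·19 + 1), so t ≡ 9·4 = 36 ≡ 17 (mod 19).
    Then x = 9 + 17·17 = 298, valid modulo lcm(17, 19) = 323: x ≡ 298 (mod 323).
  Combine with x ≡ 0 (mod 4); new modulus lcm = 1292.
    Write x = 298 + 323·t and substitute into x ≡ 0 (mod 4): 323·t ≡ 0 − 298 = -298 (mod 4).
    Reduce coefficients mod 4: 3·t ≡ 2 (mod 4).
    The inverse of 3 mod 4 is 3 (since 3·3 = 9 = 2·4 + 1), so t ≡ 3·2 = 6 ≡ 2 (mod 4).
    Then x = 298 + 323·2 = 944, valid modulo lcm(323, 4) = 1292: x ≡ 944 (mod 1292).
  Combine with x ≡ 6 (mod 11); new modulus lcm = 14212.
    Write x = 944 + 1292·t and substitute into x ≡ 6 (mod 11): 1292·t ≡ 6 − 944 = -938 (mod 11).
    Reduce coefficients mod 11: 5·t ≡ 8 (mod 11).
    The inverse of 5 mod 11 is 9 (since 5·9 = 45 = 4·11 + 1), so t ≡ 9·8 = 72 ≡ 6 (mod 11).
    Then x = 944 + 1292·6 = 8696, valid modulo lcm(1292, 11) = 14212: x ≡ 8696 (mod 14212).
Verify against each original: 8696 mod 17 = 9, 8696 mod 19 = 13, 8696 mod 4 = 0, 8696 mod 11 = 6.

x ≡ 8696 (mod 14212).


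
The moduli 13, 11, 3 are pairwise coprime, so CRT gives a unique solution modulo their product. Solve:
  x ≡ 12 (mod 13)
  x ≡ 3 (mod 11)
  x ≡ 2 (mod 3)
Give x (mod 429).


Moduli 13, 11, 3 are pairwise coprime; by CRT there is a unique solution modulo M = 13 · 11 · 3 = 429.
Solve pairwise, accumulating the modulus:
  Start with x ≡ 12 (mod 13).
  Combine with x ≡ 3 (mod 11): since gcd(13, 11) = 1, we get a unique residue mod 143.
    Write x = 12 + 13·t and substitute into x ≡ 3 (mod 11): 13·t ≡ 3 − 12 = -9 (mod 11).
    Reduce coefficients mod 11: 2·t ≡ 2 (mod 11).
    The inverse of 2 mod 11 is 6 (since 2·6 = 12 = 1·11 + 1), so t ≡ 6·2 = 12 ≡ 1 (mod 11).
    Then x = 12 + 13·1 = 25, valid modulo lcm(13, 11) = 143: x ≡ 25 (mod 143).
  Combine with x ≡ 2 (mod 3): since gcd(143, 3) = 1, we get a unique residue mod 429.
    Write x = 25 + 143·t and substitute into x ≡ 2 (mod 3): 143·t ≡ 2 − 25 = -23 (mod 3).
    Reduce coefficients mod 3: 2·t ≡ 1 (mod 3).
    The inverse of 2 mod 3 is 2 (since 2·2 = 4 = 1·3 + 1), so t ≡ 2·1 = 2 ≡ 2 (mod 3).
    Then x = 25 + 143·2 = 311, valid modulo lcm(143, 3) = 429: x ≡ 311 (mod 429).
Verify: 311 mod 13 = 12 ✓, 311 mod 11 = 3 ✓, 311 mod 3 = 2 ✓.

x ≡ 311 (mod 429).


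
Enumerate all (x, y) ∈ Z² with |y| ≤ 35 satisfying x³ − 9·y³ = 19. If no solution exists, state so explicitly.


The equation is x³ - 9y³ = 19. For fixed y, x³ = 9·y³ + 19, so a solution requires the RHS to be a perfect cube.
Strategy: iterate y from -35 to 35, compute RHS = 9·y³ + 19, and check whether it is a (positive or negative) perfect cube.
Check small values of y:
  y = 0: RHS = 19 is not a perfect cube.
  y = 1: RHS = 28 is not a perfect cube.
  y = -1: RHS = 10 is not a perfect cube.
  y = 2: RHS = 91 is not a perfect cube.
  y = -2: RHS = -53 is not a perfect cube.
  y = 3: RHS = 262 is not a perfect cube.
  y = -3: RHS = -224 is not a perfect cube.
Continuing the search up to |y| = 35 finds no solutions either.
No (x, y) in the scanned range satisfies the equation.

No integer solutions with |y| ≤ 35.


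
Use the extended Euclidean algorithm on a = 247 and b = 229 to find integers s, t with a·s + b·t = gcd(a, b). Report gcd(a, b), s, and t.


Euclidean algorithm on (247, 229) — divide until remainder is 0:
  247 = 1 · 229 + 18
  229 = 12 · 18 + 13
  18 = 1 · 13 + 5
  13 = 2 · 5 + 3
  5 = 1 · 3 + 2
  3 = 1 · 2 + 1
  2 = 2 · 1 + 0
gcd(247, 229) = 1.
Track Bezout coefficients alongside the remainders: start with r₀ = 247 = a·1 + b·0 (s = 1, t = 0) and r₁ = 229 = a·0 + b·1 (s = 0, t = 1); each new remainder r_{k+1} = r_{k-1} − q_k·r_k inherits s_{k+1} = s_{k-1} − q_k·s_k, t_{k+1} = t_{k-1} − q_k·t_k, so r_k = a·s_k + b·t_k at every step:
  q = 1: r = 18, s = 1 − 1·0 = 1, t = 0 − 1·1 = -1  (check: 247·1 + 229·(-1) = 18)
  q = 12: r = 13, s = 0 − 12·1 = -12, t = 1 − 12·(-1) = 13  (check: 247·(-12) + 229·13 = 13)
  q = 1: r = 5, s = 1 − 1·(-12) = 13, t = -1 − 1·13 = -14  (check: 247·13 + 229·(-14) = 5)
  q = 2: r = 3, s = -12 − 2·13 = -38, t = 13 − 2·(-14) = 41  (check: 247·(-38) + 229·41 = 3)
  q = 1: r = 2, s = 13 − 1·(-38) = 51, t = -14 − 1·41 = -55  (check: 247·51 + 229·(-55) = 2)
  q = 1: r = 1, s = -38 − 1·51 = -89, t = 41 − 1·(-55) = 96  (check: 247·(-89) + 229·96 = 1)
The row with r = 1 (the gcd) gives the Bezout coefficients s = -89, t = 96.
Result: 247 · (-89) + 229 · (96) = 1.

gcd(247, 229) = 1; s = -89, t = 96 (check: 247·(-89) + 229·96 = 1).


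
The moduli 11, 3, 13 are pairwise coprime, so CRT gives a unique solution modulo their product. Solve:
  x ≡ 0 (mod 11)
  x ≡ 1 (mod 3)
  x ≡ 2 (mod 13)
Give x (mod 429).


Moduli 11, 3, 13 are pairwise coprime; by CRT there is a unique solution modulo M = 11 · 3 · 13 = 429.
Solve pairwise, accumulating the modulus:
  Start with x ≡ 0 (mod 11).
  Combine with x ≡ 1 (mod 3): since gcd(11, 3) = 1, we get a unique residue mod 33.
    Write x = 0 + 11·t and substitute into x ≡ 1 (mod 3): 11·t ≡ 1 − 0 = 1 (mod 3).
    Reduce coefficients mod 3: 2·t ≡ 1 (mod 3).
    The inverse of 2 mod 3 is 2 (since 2·2 = 4 = 1·3 + 1), so t ≡ 2·1 = 2 ≡ 2 (mod 3).
    Then x = 0 + 11·2 = 22, valid modulo lcm(11, 3) = 33: x ≡ 22 (mod 33).
  Combine with x ≡ 2 (mod 13): since gcd(33, 13) = 1, we get a unique residue mod 429.
    Write x = 22 + 33·t and substitute into x ≡ 2 (mod 13): 33·t ≡ 2 − 22 = -20 (mod 13).
    Reduce coefficients mod 13: 7·t ≡ 6 (mod 13).
    The inverse of 7 mod 13 is 2 (since 7·2 = 14 = 1·13 + 1), so t ≡ 2·6 = 12 ≡ 12 (mod 13).
    Then x = 22 + 33·12 = 418, valid modulo lcm(33, 13) = 429: x ≡ 418 (mod 429).
Verify: 418 mod 11 = 0 ✓, 418 mod 3 = 1 ✓, 418 mod 13 = 2 ✓.

x ≡ 418 (mod 429).


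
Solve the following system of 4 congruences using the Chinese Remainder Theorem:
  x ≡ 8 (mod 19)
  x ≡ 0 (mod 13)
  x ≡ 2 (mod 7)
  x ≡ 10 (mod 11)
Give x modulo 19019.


Product of moduli M = 19 · 13 · 7 · 11 = 19019.
Merge one congruence at a time:
  Start: x ≡ 8 (mod 19).
  Combine with x ≡ 0 (mod 13); new modulus lcm = 247.
    Write x = 8 + 19·t and substitute into x ≡ 0 (mod 13): 19·t ≡ 0 − 8 = -8 (mod 13).
    Reduce coefficients mod 13: 6·t ≡ 5 (mod 13).
    The inverse of 6 mod 13 is 11 (since 6·11 = 66 = 5·13 + 1), so t ≡ 11·5 = 55 ≡ 3 (mod 13).
    Then x = 8 + 19·3 = 65, valid modulo lcm(19, 13) = 247: x ≡ 65 (mod 247).
  Combine with x ≡ 2 (mod 7); new modulus lcm = 1729.
    Write x = 65 + 247·t and substitute into x ≡ 2 (mod 7): 247·t ≡ 2 − 65 = -63 (mod 7).
    Reduce coefficients mod 7: 2·t ≡ 0 (mod 7).
    The inverse of 2 mod 7 is 4 (since 2·4 = 8 = 1·7 + 1), so t ≡ 4·0 = 0 ≡ 0 (mod 7).
    Then x = 65 + 247·0 = 65, valid modulo lcm(247, 7) = 1729: x ≡ 65 (mod 1729).
  Combine with x ≡ 10 (mod 11); new modulus lcm = 19019.
    Write x = 65 + 1729·t and substitute into x ≡ 10 (mod 11): 1729·t ≡ 10 − 65 = -55 (mod 11).
    Reduce coefficients mod 11: 2·t ≡ 0 (mod 11).
    The inverse of 2 mod 11 is 6 (since 2·6 = 12 = 1·11 + 1), so t ≡ 6·0 = 0 ≡ 0 (mod 11).
    Then x = 65 + 1729·0 = 65, valid modulo lcm(1729, 11) = 19019: x ≡ 65 (mod 19019).
Verify against each original: 65 mod 19 = 8, 65 mod 13 = 0, 65 mod 7 = 2, 65 mod 11 = 10.

x ≡ 65 (mod 19019).


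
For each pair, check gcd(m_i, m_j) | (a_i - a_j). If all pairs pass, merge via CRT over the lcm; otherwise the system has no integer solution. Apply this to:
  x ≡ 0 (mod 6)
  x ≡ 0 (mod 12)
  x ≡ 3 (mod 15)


Moduli 6, 12, 15 are not pairwise coprime, so CRT works modulo lcm(m_i) when all pairwise compatibility conditions hold.
Pairwise compatibility: gcd(m_i, m_j) must divide a_i - a_j for every pair.
Merge one congruence at a time:
  Start: x ≡ 0 (mod 6).
  Combine with x ≡ 0 (mod 12): gcd(6, 12) = 6; 0 - 0 = 0, which IS divisible by 6, so compatible.
    Write x = 0 + 6·t and substitute into x ≡ 0 (mod 12): 6·t ≡ 0 − 0 = 0 (mod 12).
    Divide the congruence (and modulus) by g = 6: 1·t ≡ 0 (mod 2).
    So t ≡ 0 (mod 2).
    Then x = 0 + 6·0 = 0, valid modulo lcm(6, 12) = 12: x ≡ 0 (mod 12).
  Combine with x ≡ 3 (mod 15): gcd(12, 15) = 3; 3 - 0 = 3, which IS divisible by 3, so compatible.
    Write x = 0 + 12·t and substitute into x ≡ 3 (mod 15): 12·t ≡ 3 − 0 = 3 (mod 15).
    Divide the congruence (and modulus) by g = 3: 4·t ≡ 1 (mod 5).
    The inverse of 4 mod 5 is 4 (since 4·4 = 16 = 3·5 + 1), so t ≡ 4·1 = 4 ≡ 4 (mod 5).
    Then x = 0 + 12·4 = 48, valid modulo lcm(12, 15) = 60: x ≡ 48 (mod 60).
Verify: 48 mod 6 = 0, 48 mod 12 = 0, 48 mod 15 = 3.

x ≡ 48 (mod 60).


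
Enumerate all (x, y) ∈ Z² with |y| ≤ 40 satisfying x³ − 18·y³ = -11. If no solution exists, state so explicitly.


The equation is x³ - 18y³ = -11. For fixed y, x³ = 18·y³ − 11, so a solution requires the RHS to be a perfect cube.
Strategy: iterate y from -40 to 40, compute RHS = 18·y³ − 11, and check whether it is a (positive or negative) perfect cube.
Check small values of y:
  y = 0: RHS = -11 is not a perfect cube.
  y = 1: RHS = 7 is not a perfect cube.
  y = -1: RHS = -29 is not a perfect cube.
  y = 2: RHS = 133 is not a perfect cube.
  y = -2: RHS = -155 is not a perfect cube.
  y = 3: RHS = 475 is not a perfect cube.
  y = -3: RHS = -497 is not a perfect cube.
Continuing the search up to |y| = 40 finds no solutions either.
No (x, y) in the scanned range satisfies the equation.

No integer solutions with |y| ≤ 40.


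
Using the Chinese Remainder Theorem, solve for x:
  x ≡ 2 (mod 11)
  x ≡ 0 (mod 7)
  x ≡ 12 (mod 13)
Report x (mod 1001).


Moduli 11, 7, 13 are pairwise coprime; by CRT there is a unique solution modulo M = 11 · 7 · 13 = 1001.
Solve pairwise, accumulating the modulus:
  Start with x ≡ 2 (mod 11).
  Combine with x ≡ 0 (mod 7): since gcd(11, 7) = 1, we get a unique residue mod 77.
    Write x = 2 + 11·t and substitute into x ≡ 0 (mod 7): 11·t ≡ 0 − 2 = -2 (mod 7).
    Reduce coefficients mod 7: 4·t ≡ 5 (mod 7).
    The inverse of 4 mod 7 is 2 (since 4·2 = 8 = 1·7 + 1), so t ≡ 2·5 = 10 ≡ 3 (mod 7).
    Then x = 2 + 11·3 = 35, valid modulo lcm(11, 7) = 77: x ≡ 35 (mod 77).
  Combine with x ≡ 12 (mod 13): since gcd(77, 13) = 1, we get a unique residue mod 1001.
    Write x = 35 + 77·t and substitute into x ≡ 12 (mod 13): 77·t ≡ 12 − 35 = -23 (mod 13).
    Reduce coefficients mod 13: 12·t ≡ 3 (mod 13).
    The inverse of 12 mod 13 is 12 (since 12·12 = 144 = 11·13 + 1), so t ≡ 12·3 = 36 ≡ 10 (mod 13).
    Then x = 35 + 77·10 = 805, valid modulo lcm(77, 13) = 1001: x ≡ 805 (mod 1001).
Verify: 805 mod 11 = 2 ✓, 805 mod 7 = 0 ✓, 805 mod 13 = 12 ✓.

x ≡ 805 (mod 1001).


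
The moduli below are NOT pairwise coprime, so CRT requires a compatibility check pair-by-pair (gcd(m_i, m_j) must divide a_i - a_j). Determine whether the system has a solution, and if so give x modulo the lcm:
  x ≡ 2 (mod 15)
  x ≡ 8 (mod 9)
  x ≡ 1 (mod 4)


Moduli 15, 9, 4 are not pairwise coprime, so CRT works modulo lcm(m_i) when all pairwise compatibility conditions hold.
Pairwise compatibility: gcd(m_i, m_j) must divide a_i - a_j for every pair.
Merge one congruence at a time:
  Start: x ≡ 2 (mod 15).
  Combine with x ≡ 8 (mod 9): gcd(15, 9) = 3; 8 - 2 = 6, which IS divisible by 3, so compatible.
    Write x = 2 + 15·t and substitute into x ≡ 8 (mod 9): 15·t ≡ 8 − 2 = 6 (mod 9).
    Divide the congruence (and modulus) by g = 3: 5·t ≡ 2 (mod 3).
    Reduce coefficients mod 3: 2·t ≡ 2 (mod 3).
    The inverse of 2 mod 3 is 2 (since 2·2 = 4 = 1·3 + 1), so t ≡ 2·2 = 4 ≡ 1 (mod 3).
    Then x = 2 + 15·1 = 17, valid modulo lcm(15, 9) = 45: x ≡ 17 (mod 45).
  Combine with x ≡ 1 (mod 4): gcd(45, 4) = 1; 1 - 17 = -16, which IS divisible by 1, so compatible.
    Write x = 17 + 45·t and substitute into x ≡ 1 (mod 4): 45·t ≡ 1 − 17 = -16 (mod 4).
    Reduce coefficients mod 4: 1·t ≡ 0 (mod 4).
    So t ≡ 0 (mod 4).
    Then x = 17 + 45·0 = 17, valid modulo lcm(45, 4) = 180: x ≡ 17 (mod 180).
Verify: 17 mod 15 = 2, 17 mod 9 = 8, 17 mod 4 = 1.

x ≡ 17 (mod 180).


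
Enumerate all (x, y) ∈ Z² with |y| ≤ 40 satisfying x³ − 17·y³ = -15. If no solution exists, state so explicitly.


The equation is x³ - 17y³ = -15. For fixed y, x³ = 17·y³ − 15, so a solution requires the RHS to be a perfect cube.
Strategy: iterate y from -40 to 40, compute RHS = 17·y³ − 15, and check whether it is a (positive or negative) perfect cube.
Check small values of y:
  y = 0: RHS = -15 is not a perfect cube.
  y = 1: RHS = 2 is not a perfect cube.
  y = -1: RHS = -32 is not a perfect cube.
  y = 2: RHS = 121 is not a perfect cube.
  y = -2: RHS = -151 is not a perfect cube.
  y = 3: RHS = 444 is not a perfect cube.
  y = -3: RHS = -474 is not a perfect cube.
Continuing the search up to |y| = 40 finds no solutions either.
No (x, y) in the scanned range satisfies the equation.

No integer solutions with |y| ≤ 40.


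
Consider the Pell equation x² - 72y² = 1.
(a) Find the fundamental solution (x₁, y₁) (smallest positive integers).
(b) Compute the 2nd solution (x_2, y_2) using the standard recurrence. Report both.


Step 1: Find the fundamental solution (x₁, y₁) of x² - 72y² = 1.
  Expand √72 as a continued fraction. a₀ = ⌊√72⌋ = 8; iterate m_{k+1} = d_k·a_k − m_k, d_{k+1} = (72 − m_{k+1}²)/d_k, a_{k+1} = ⌊(a₀ + m_{k+1})/d_{k+1}⌋ (starting m₀ = 0, d₀ = 1), with convergents p_k = a_k·p_{k-1} + p_{k-2}, q_k = a_k·q_{k-1} + q_{k-2} (p₋₁ = 1, q₋₁ = 0):
  k = 0: a₀ = 8; p₀/q₀ = 8/1; p₀² − 72·q₀² = 64 − 72 = -8.
  k = 1: m = 8, d = 8, a = ⌊(8 + 8)/8⌋ = 2; p/q = (2·8 + 1)/(2·1 + 0) = 17/2; p² − 72·q² = 289 − 288 = 1.
  The first convergent with p² − 72·q² = 1 gives the fundamental solution (x₁, y₁) = (17, 2).
Step 2: Apply the recurrence (x_{n+1}, y_{n+1}) = (x₁x_n + 72y₁y_n, x₁y_n + y₁x_n) repeatedly.
  From (x_1, y_1) = (17, 2): x_2 = 17·17 + 72·2·2 = 577; y_2 = 17·2 + 2·17 = 68.
Step 3: Verify x_2² - 72·y_2² = 332929 - 332928 = 1 (should be 1). ✓

(x_1, y_1) = (17, 2); (x_2, y_2) = (577, 68).


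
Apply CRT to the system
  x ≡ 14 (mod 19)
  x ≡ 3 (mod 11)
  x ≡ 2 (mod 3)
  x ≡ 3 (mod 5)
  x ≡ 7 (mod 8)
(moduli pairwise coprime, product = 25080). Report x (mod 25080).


Product of moduli M = 19 · 11 · 3 · 5 · 8 = 25080.
Merge one congruence at a time:
  Start: x ≡ 14 (mod 19).
  Combine with x ≡ 3 (mod 11); new modulus lcm = 209.
    Write x = 14 + 19·t and substitute into x ≡ 3 (mod 11): 19·t ≡ 3 − 14 = -11 (mod 11).
    Reduce coefficients mod 11: 8·t ≡ 0 (mod 11).
    The inverse of 8 mod 11 is 7 (since 8·7 = 56 = 5·11 + 1), so t ≡ 7·0 = 0 ≡ 0 (mod 11).
    Then x = 14 + 19·0 = 14, valid modulo lcm(19, 11) = 209: x ≡ 14 (mod 209).
  Combine with x ≡ 2 (mod 3); new modulus lcm = 627.
    Write x = 14 + 209·t and substitute into x ≡ 2 (mod 3): 209·t ≡ 2 − 14 = -12 (mod 3).
    Reduce coefficients mod 3: 2·t ≡ 0 (mod 3).
    The inverse of 2 mod 3 is 2 (since 2·2 = 4 = 1·3 + 1), so t ≡ 2·0 = 0 ≡ 0 (mod 3).
    Then x = 14 + 209·0 = 14, valid modulo lcm(209, 3) = 627: x ≡ 14 (mod 627).
  Combine with x ≡ 3 (mod 5); new modulus lcm = 3135.
    Write x = 14 + 627·t and substitute into x ≡ 3 (mod 5): 627·t ≡ 3 − 14 = -11 (mod 5).
    Reduce coefficients mod 5: 2·t ≡ 4 (mod 5).
    The inverse of 2 mod 5 is 3 (since 2·3 = 6 = 1·5 + 1), so t ≡ 3·4 = 12 ≡ 2 (mod 5).
    Then x = 14 + 627·2 = 1268, valid modulo lcm(627, 5) = 3135: x ≡ 1268 (mod 3135).
  Combine with x ≡ 7 (mod 8); new modulus lcm = 25080.
    Write x = 1268 + 3135·t and substitute into x ≡ 7 (mod 8): 3135·t ≡ 7 − 1268 = -1261 (mod 8).
    Reduce coefficients mod 8: 7·t ≡ 3 (mod 8).
    The inverse of 7 mod 8 is 7 (since 7·7 = 49 = 6·8 + 1), so t ≡ 7·3 = 21 ≡ 5 (mod 8).
    Then x = 1268 + 3135·5 = 16943, valid modulo lcm(3135, 8) = 25080: x ≡ 16943 (mod 25080).
Verify against each original: 16943 mod 19 = 14, 16943 mod 11 = 3, 16943 mod 3 = 2, 16943 mod 5 = 3, 16943 mod 8 = 7.

x ≡ 16943 (mod 25080).


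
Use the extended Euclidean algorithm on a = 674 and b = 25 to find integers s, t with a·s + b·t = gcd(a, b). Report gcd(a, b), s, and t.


Euclidean algorithm on (674, 25) — divide until remainder is 0:
  674 = 26 · 25 + 24
  25 = 1 · 24 + 1
  24 = 24 · 1 + 0
gcd(674, 25) = 1.
Track Bezout coefficients alongside the remainders: start with r₀ = 674 = a·1 + b·0 (s = 1, t = 0) and r₁ = 25 = a·0 + b·1 (s = 0, t = 1); each new remainder r_{k+1} = r_{k-1} − q_k·r_k inherits s_{k+1} = s_{k-1} − q_k·s_k, t_{k+1} = t_{k-1} − q_k·t_k, so r_k = a·s_k + b·t_k at every step:
  q = 26: r = 24, s = 1 − 26·0 = 1, t = 0 − 26·1 = -26  (check: 674·1 + 25·(-26) = 24)
  q = 1: r = 1, s = 0 − 1·1 = -1, t = 1 − 1·(-26) = 27  (check: 674·(-1) + 25·27 = 1)
The row with r = 1 (the gcd) gives the Bezout coefficients s = -1, t = 27.
Result: 674 · (-1) + 25 · (27) = 1.

gcd(674, 25) = 1; s = -1, t = 27 (check: 674·(-1) + 25·27 = 1).


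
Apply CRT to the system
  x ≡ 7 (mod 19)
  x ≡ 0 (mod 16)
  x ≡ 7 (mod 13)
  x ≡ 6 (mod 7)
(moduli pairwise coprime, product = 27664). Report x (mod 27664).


Product of moduli M = 19 · 16 · 13 · 7 = 27664.
Merge one congruence at a time:
  Start: x ≡ 7 (mod 19).
  Combine with x ≡ 0 (mod 16); new modulus lcm = 304.
    Write x = 7 + 19·t and substitute into x ≡ 0 (mod 16): 19·t ≡ 0 − 7 = -7 (mod 16).
    Reduce coefficients mod 16: 3·t ≡ 9 (mod 16).
    The inverse of 3 mod 16 is 11 (since 3·11 = 33 = 2·16 + 1), so t ≡ 11·9 = 99 ≡ 3 (mod 16).
    Then x = 7 + 19·3 = 64, valid modulo lcm(19, 16) = 304: x ≡ 64 (mod 304).
  Combine with x ≡ 7 (mod 13); new modulus lcm = 3952.
    Write x = 64 + 304·t and substitute into x ≡ 7 (mod 13): 304·t ≡ 7 − 64 = -57 (mod 13).
    Reduce coefficients mod 13: 5·t ≡ 8 (mod 13).
    The inverse of 5 mod 13 is 8 (since 5·8 = 40 = 3·13 + 1), so t ≡ 8·8 = 64 ≡ 12 (mod 13).
    Then x = 64 + 304·12 = 3712, valid modulo lcm(304, 13) = 3952: x ≡ 3712 (mod 3952).
  Combine with x ≡ 6 (mod 7); new modulus lcm = 27664.
    Write x = 3712 + 3952·t and substitute into x ≡ 6 (mod 7): 3952·t ≡ 6 − 3712 = -3706 (mod 7).
    Reduce coefficients mod 7: 4·t ≡ 4 (mod 7).
    The inverse of 4 mod 7 is 2 (since 4·2 = 8 = 1·7 + 1), so t ≡ 2·4 = 8 ≡ 1 (mod 7).
    Then x = 3712 + 3952·1 = 7664, valid modulo lcm(3952, 7) = 27664: x ≡ 7664 (mod 27664).
Verify against each original: 7664 mod 19 = 7, 7664 mod 16 = 0, 7664 mod 13 = 7, 7664 mod 7 = 6.

x ≡ 7664 (mod 27664).


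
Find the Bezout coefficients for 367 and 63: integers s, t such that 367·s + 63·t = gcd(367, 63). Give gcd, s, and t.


Euclidean algorithm on (367, 63) — divide until remainder is 0:
  367 = 5 · 63 + 52
  63 = 1 · 52 + 11
  52 = 4 · 11 + 8
  11 = 1 · 8 + 3
  8 = 2 · 3 + 2
  3 = 1 · 2 + 1
  2 = 2 · 1 + 0
gcd(367, 63) = 1.
Track Bezout coefficients alongside the remainders: start with r₀ = 367 = a·1 + b·0 (s = 1, t = 0) and r₁ = 63 = a·0 + b·1 (s = 0, t = 1); each new remainder r_{k+1} = r_{k-1} − q_k·r_k inherits s_{k+1} = s_{k-1} − q_k·s_k, t_{k+1} = t_{k-1} − q_k·t_k, so r_k = a·s_k + b·t_k at every step:
  q = 5: r = 52, s = 1 − 5·0 = 1, t = 0 − 5·1 = -5  (check: 367·1 + 63·(-5) = 52)
  q = 1: r = 11, s = 0 − 1·1 = -1, t = 1 − 1·(-5) = 6  (check: 367·(-1) + 63·6 = 11)
  q = 4: r = 8, s = 1 − 4·(-1) = 5, t = -5 − 4·6 = -29  (check: 367·5 + 63·(-29) = 8)
  q = 1: r = 3, s = -1 − 1·5 = -6, t = 6 − 1·(-29) = 35  (check: 367·(-6) + 63·35 = 3)
  q = 2: r = 2, s = 5 − 2·(-6) = 17, t = -29 − 2·35 = -99  (check: 367·17 + 63·(-99) = 2)
  q = 1: r = 1, s = -6 − 1·17 = -23, t = 35 − 1·(-99) = 134  (check: 367·(-23) + 63·134 = 1)
The row with r = 1 (the gcd) gives the Bezout coefficients s = -23, t = 134.
Result: 367 · (-23) + 63 · (134) = 1.

gcd(367, 63) = 1; s = -23, t = 134 (check: 367·(-23) + 63·134 = 1).


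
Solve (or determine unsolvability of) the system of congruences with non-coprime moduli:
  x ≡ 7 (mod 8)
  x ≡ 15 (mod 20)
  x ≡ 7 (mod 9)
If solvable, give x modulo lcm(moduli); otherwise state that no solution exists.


Moduli 8, 20, 9 are not pairwise coprime, so CRT works modulo lcm(m_i) when all pairwise compatibility conditions hold.
Pairwise compatibility: gcd(m_i, m_j) must divide a_i - a_j for every pair.
Merge one congruence at a time:
  Start: x ≡ 7 (mod 8).
  Combine with x ≡ 15 (mod 20): gcd(8, 20) = 4; 15 - 7 = 8, which IS divisible by 4, so compatible.
    Write x = 7 + 8·t and substitute into x ≡ 15 (mod 20): 8·t ≡ 15 − 7 = 8 (mod 20).
    Divide the congruence (and modulus) by g = 4: 2·t ≡ 2 (mod 5).
    The inverse of 2 mod 5 is 3 (since 2·3 = 6 = 1·5 + 1), so t ≡ 3·2 = 6 ≡ 1 (mod 5).
    Then x = 7 + 8·1 = 15, valid modulo lcm(8, 20) = 40: x ≡ 15 (mod 40).
  Combine with x ≡ 7 (mod 9): gcd(40, 9) = 1; 7 - 15 = -8, which IS divisible by 1, so compatible.
    Write x = 15 + 40·t and substitute into x ≡ 7 (mod 9): 40·t ≡ 7 − 15 = -8 (mod 9).
    Reduce coefficients mod 9: 4·t ≡ 1 (mod 9).
    The inverse of 4 mod 9 is 7 (since 4·7 = 28 = 3·9 + 1), so t ≡ 7·1 = 7 ≡ 7 (mod 9).
    Then x = 15 + 40·7 = 295, valid modulo lcm(40, 9) = 360: x ≡ 295 (mod 360).
Verify: 295 mod 8 = 7, 295 mod 20 = 15, 295 mod 9 = 7.

x ≡ 295 (mod 360).


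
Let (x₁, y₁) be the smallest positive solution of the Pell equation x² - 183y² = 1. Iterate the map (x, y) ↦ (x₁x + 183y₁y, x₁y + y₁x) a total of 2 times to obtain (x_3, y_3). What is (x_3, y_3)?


Step 1: Find the fundamental solution (x₁, y₁) of x² - 183y² = 1.
  Expand √183 as a continued fraction. a₀ = ⌊√183⌋ = 13; iterate m_{k+1} = d_k·a_k − m_k, d_{k+1} = (183 − m_{k+1}²)/d_k, a_{k+1} = ⌊(a₀ + m_{k+1})/d_{k+1}⌋ (starting m₀ = 0, d₀ = 1), with convergents p_k = a_k·p_{k-1} + p_{k-2}, q_k = a_k·q_{k-1} + q_{k-2} (p₋₁ = 1, q₋₁ = 0):
  k = 0: a₀ = 13; p₀/q₀ = 13/1; p₀² − 183·q₀² = 169 − 183 = -14.
  k = 1: m = 13, d = 14, a = ⌊(13 + 13)/14⌋ = 1; p/q = (1·13 + 1)/(1·1 + 0) = 14/1; p² − 183·q² = 196 − 183 = 13.
  k = 2: m = 1, d = 13, a = ⌊(13 + 1)/13⌋ = 1; p/q = (1·14 + 13)/(1·1 + 1) = 27/2; p² − 183·q² = 729 − 732 = -3.
  k = 3: m = 12, d = 3, a = ⌊(13 + 12)/3⌋ = 8; p/q = (8·27 + 14)/(8·2 + 1) = 230/17; p² − 183·q² = 52900 − 52887 = 13.
  k = 4: m = 12, d = 13, a = ⌊(13 + 12)/13⌋ = 1; p/q = (1·230 + 27)/(1·17 + 2) = 257/19; p² − 183·q² = 66049 − 66063 = -14.
  k = 5: m = 1, d = 14, a = ⌊(13 + 1)/14⌋ = 1; p/q = (1·257 + 230)/(1·19 + 17) = 487/36; p² − 183·q² = 237169 − 237168 = 1.
  The first convergent with p² − 183·q² = 1 gives the fundamental solution (x₁, y₁) = (487, 36).
Step 2: Apply the recurrence (x_{n+1}, y_{n+1}) = (x₁x_n + 183y₁y_n, x₁y_n + y₁x_n) repeatedly.
  From (x_1, y_1) = (487, 36): x_2 = 487·487 + 183·36·36 = 474337; y_2 = 487·36 + 36·487 = 35064.
  From (x_2, y_2) = (474337, 35064): x_3 = 487·474337 + 183·36·35064 = 462003751; y_3 = 487·35064 + 36·474337 = 34152300.
Step 3: Verify x_3² - 183·y_3² = 213447465938070001 - 213447465938070000 = 1 (should be 1). ✓

(x_1, y_1) = (487, 36); (x_3, y_3) = (462003751, 34152300).


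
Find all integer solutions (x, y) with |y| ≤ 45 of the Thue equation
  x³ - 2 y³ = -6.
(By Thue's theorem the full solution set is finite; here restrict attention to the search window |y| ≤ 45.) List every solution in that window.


The equation is x³ - 2y³ = -6. For fixed y, x³ = 2·y³ − 6, so a solution requires the RHS to be a perfect cube.
Strategy: iterate y from -45 to 45, compute RHS = 2·y³ − 6, and check whether it is a (positive or negative) perfect cube.
Check small values of y:
  y = 0: RHS = -6 is not a perfect cube.
  y = 1: RHS = -4 is not a perfect cube.
  y = -1: RHS = -8 = (-2)³ ⇒ x = -2 works.
  y = 2: RHS = 10 is not a perfect cube.
  y = -2: RHS = -22 is not a perfect cube.
  y = 3: RHS = 48 is not a perfect cube.
  y = -3: RHS = -60 is not a perfect cube.
Continuing the search up to |y| = 45 finds no further solutions beyond those listed.
Collected solutions: (-2, -1).

Solutions (with |y| ≤ 45): (-2, -1).


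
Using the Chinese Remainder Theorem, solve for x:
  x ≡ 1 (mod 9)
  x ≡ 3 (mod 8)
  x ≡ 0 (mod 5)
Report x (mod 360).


Moduli 9, 8, 5 are pairwise coprime; by CRT there is a unique solution modulo M = 9 · 8 · 5 = 360.
Solve pairwise, accumulating the modulus:
  Start with x ≡ 1 (mod 9).
  Combine with x ≡ 3 (mod 8): since gcd(9, 8) = 1, we get a unique residue mod 72.
    Write x = 1 + 9·t and substitute into x ≡ 3 (mod 8): 9·t ≡ 3 − 1 = 2 (mod 8).
    Reduce coefficients mod 8: 1·t ≡ 2 (mod 8).
    So t ≡ 2 (mod 8).
    Then x = 1 + 9·2 = 19, valid modulo lcm(9, 8) = 72: x ≡ 19 (mod 72).
  Combine with x ≡ 0 (mod 5): since gcd(72, 5) = 1, we get a unique residue mod 360.
    Write x = 19 + 72·t and substitute into x ≡ 0 (mod 5): 72·t ≡ 0 − 19 = -19 (mod 5).
    Reduce coefficients mod 5: 2·t ≡ 1 (mod 5).
    The inverse of 2 mod 5 is 3 (since 2·3 = 6 = 1·5 + 1), so t ≡ 3·1 = 3 ≡ 3 (mod 5).
    Then x = 19 + 72·3 = 235, valid modulo lcm(72, 5) = 360: x ≡ 235 (mod 360).
Verify: 235 mod 9 = 1 ✓, 235 mod 8 = 3 ✓, 235 mod 5 = 0 ✓.

x ≡ 235 (mod 360).


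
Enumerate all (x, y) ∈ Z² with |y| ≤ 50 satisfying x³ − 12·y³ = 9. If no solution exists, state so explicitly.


The equation is x³ - 12y³ = 9. For fixed y, x³ = 12·y³ + 9, so a solution requires the RHS to be a perfect cube.
Strategy: iterate y from -50 to 50, compute RHS = 12·y³ + 9, and check whether it is a (positive or negative) perfect cube.
Check small values of y:
  y = 0: RHS = 9 is not a perfect cube.
  y = 1: RHS = 21 is not a perfect cube.
  y = -1: RHS = -3 is not a perfect cube.
  y = 2: RHS = 105 is not a perfect cube.
  y = -2: RHS = -87 is not a perfect cube.
  y = 3: RHS = 333 is not a perfect cube.
  y = -3: RHS = -315 is not a perfect cube.
Continuing the search up to |y| = 50 finds no solutions either.
No (x, y) in the scanned range satisfies the equation.

No integer solutions with |y| ≤ 50.


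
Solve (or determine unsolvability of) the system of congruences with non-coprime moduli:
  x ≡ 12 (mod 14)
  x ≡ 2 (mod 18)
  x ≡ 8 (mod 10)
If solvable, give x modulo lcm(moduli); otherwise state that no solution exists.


Moduli 14, 18, 10 are not pairwise coprime, so CRT works modulo lcm(m_i) when all pairwise compatibility conditions hold.
Pairwise compatibility: gcd(m_i, m_j) must divide a_i - a_j for every pair.
Merge one congruence at a time:
  Start: x ≡ 12 (mod 14).
  Combine with x ≡ 2 (mod 18): gcd(14, 18) = 2; 2 - 12 = -10, which IS divisible by 2, so compatible.
    Write x = 12 + 14·t and substitute into x ≡ 2 (mod 18): 14·t ≡ 2 − 12 = -10 (mod 18).
    Divide the congruence (and modulus) by g = 2: 7·t ≡ -5 (mod 9).
    Reduce coefficients mod 9: 7·t ≡ 4 (mod 9).
    The inverse of 7 mod 9 is 4 (since 7·4 = 28 = 3·9 + 1), so t ≡ 4·4 = 16 ≡ 7 (mod 9).
    Then x = 12 + 14·7 = 110, valid modulo lcm(14, 18) = 126: x ≡ 110 (mod 126).
  Combine with x ≡ 8 (mod 10): gcd(126, 10) = 2; 8 - 110 = -102, which IS divisible by 2, so compatible.
    Write x = 110 + 126·t and substitute into x ≡ 8 (mod 10): 126·t ≡ 8 − 110 = -102 (mod 10).
    Divide the congruence (and modulus) by g = 2: 63·t ≡ -51 (mod 5).
    Reduce coefficients mod 5: 3·t ≡ 4 (mod 5).
    The inverse of 3 mod 5 is 2 (since 3·2 = 6 = 1·5 + 1), so t ≡ 2·4 = 8 ≡ 3 (mod 5).
    Then x = 110 + 126·3 = 488, valid modulo lcm(126, 10) = 630: x ≡ 488 (mod 630).
Verify: 488 mod 14 = 12, 488 mod 18 = 2, 488 mod 10 = 8.

x ≡ 488 (mod 630).


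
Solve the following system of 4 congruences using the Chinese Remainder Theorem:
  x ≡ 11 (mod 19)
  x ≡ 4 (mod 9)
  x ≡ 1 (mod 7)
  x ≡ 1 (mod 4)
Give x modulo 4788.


Product of moduli M = 19 · 9 · 7 · 4 = 4788.
Merge one congruence at a time:
  Start: x ≡ 11 (mod 19).
  Combine with x ≡ 4 (mod 9); new modulus lcm = 171.
    Write x = 11 + 19·t and substitute into x ≡ 4 (mod 9): 19·t ≡ 4 − 11 = -7 (mod 9).
    Reduce coefficients mod 9: 1·t ≡ 2 (mod 9).
    So t ≡ 2 (mod 9).
    Then x = 11 + 19·2 = 49, valid modulo lcm(19, 9) = 171: x ≡ 49 (mod 171).
  Combine with x ≡ 1 (mod 7); new modulus lcm = 1197.
    Write x = 49 + 171·t and substitute into x ≡ 1 (mod 7): 171·t ≡ 1 − 49 = -48 (mod 7).
    Reduce coefficients mod 7: 3·t ≡ 1 (mod 7).
    The inverse of 3 mod 7 is 5 (since 3·5 = 15 = 2·7 + 1), so t ≡ 5·1 = 5 ≡ 5 (mod 7).
    Then x = 49 + 171·5 = 904, valid modulo lcm(171, 7) = 1197: x ≡ 904 (mod 1197).
  Combine with x ≡ 1 (mod 4); new modulus lcm = 4788.
    Write x = 904 + 1197·t and substitute into x ≡ 1 (mod 4): 1197·t ≡ 1 − 904 = -903 (mod 4).
    Reduce coefficients mod 4: 1·t ≡ 1 (mod 4).
    So t ≡ 1 (mod 4).
    Then x = 904 + 1197·1 = 2101, valid modulo lcm(1197, 4) = 4788: x ≡ 2101 (mod 4788).
Verify against each original: 2101 mod 19 = 11, 2101 mod 9 = 4, 2101 mod 7 = 1, 2101 mod 4 = 1.

x ≡ 2101 (mod 4788).


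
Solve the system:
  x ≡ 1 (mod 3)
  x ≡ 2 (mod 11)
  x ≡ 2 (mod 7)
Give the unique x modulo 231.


Moduli 3, 11, 7 are pairwise coprime; by CRT there is a unique solution modulo M = 3 · 11 · 7 = 231.
Solve pairwise, accumulating the modulus:
  Start with x ≡ 1 (mod 3).
  Combine with x ≡ 2 (mod 11): since gcd(3, 11) = 1, we get a unique residue mod 33.
    Write x = 1 + 3·t and substitute into x ≡ 2 (mod 11): 3·t ≡ 2 − 1 = 1 (mod 11).
    The inverse of 3 mod 11 is 4 (since 3·4 = 12 = 1·11 + 1), so t ≡ 4·1 = 4 ≡ 4 (mod 11).
    Then x = 1 + 3·4 = 13, valid modulo lcm(3, 11) = 33: x ≡ 13 (mod 33).
  Combine with x ≡ 2 (mod 7): since gcd(33, 7) = 1, we get a unique residue mod 231.
    Write x = 13 + 33·t and substitute into x ≡ 2 (mod 7): 33·t ≡ 2 − 13 = -11 (mod 7).
    Reduce coefficients mod 7: 5·t ≡ 3 (mod 7).
    The inverse of 5 mod 7 is 3 (since 5·3 = 15 = 2·7 + 1), so t ≡ 3·3 = 9 ≡ 2 (mod 7).
    Then x = 13 + 33·2 = 79, valid modulo lcm(33, 7) = 231: x ≡ 79 (mod 231).
Verify: 79 mod 3 = 1 ✓, 79 mod 11 = 2 ✓, 79 mod 7 = 2 ✓.

x ≡ 79 (mod 231).


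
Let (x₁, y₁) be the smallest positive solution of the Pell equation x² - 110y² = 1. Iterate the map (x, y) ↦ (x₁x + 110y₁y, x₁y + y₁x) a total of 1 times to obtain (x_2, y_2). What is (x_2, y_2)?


Step 1: Find the fundamental solution (x₁, y₁) of x² - 110y² = 1.
  Expand √110 as a continued fraction. a₀ = ⌊√110⌋ = 10; iterate m_{k+1} = d_k·a_k − m_k, d_{k+1} = (110 − m_{k+1}²)/d_k, a_{k+1} = ⌊(a₀ + m_{k+1})/d_{k+1}⌋ (starting m₀ = 0, d₀ = 1), with convergents p_k = a_k·p_{k-1} + p_{k-2}, q_k = a_k·q_{k-1} + q_{k-2} (p₋₁ = 1, q₋₁ = 0):
  k = 0: a₀ = 10; p₀/q₀ = 10/1; p₀² − 110·q₀² = 100 − 110 = -10.
  k = 1: m = 10, d = 10, a = ⌊(10 + 10)/10⌋ = 2; p/q = (2·10 + 1)/(2·1 + 0) = 21/2; p² − 110·q² = 441 − 440 = 1.
  The first convergent with p² − 110·q² = 1 gives the fundamental solution (x₁, y₁) = (21, 2).
Step 2: Apply the recurrence (x_{n+1}, y_{n+1}) = (x₁x_n + 110y₁y_n, x₁y_n + y₁x_n) repeatedly.
  From (x_1, y_1) = (21, 2): x_2 = 21·21 + 110·2·2 = 881; y_2 = 21·2 + 2·21 = 84.
Step 3: Verify x_2² - 110·y_2² = 776161 - 776160 = 1 (should be 1). ✓

(x_1, y_1) = (21, 2); (x_2, y_2) = (881, 84).


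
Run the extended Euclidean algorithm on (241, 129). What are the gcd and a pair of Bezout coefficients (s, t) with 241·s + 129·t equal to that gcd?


Euclidean algorithm on (241, 129) — divide until remainder is 0:
  241 = 1 · 129 + 112
  129 = 1 · 112 + 17
  112 = 6 · 17 + 10
  17 = 1 · 10 + 7
  10 = 1 · 7 + 3
  7 = 2 · 3 + 1
  3 = 3 · 1 + 0
gcd(241, 129) = 1.
Track Bezout coefficients alongside the remainders: start with r₀ = 241 = a·1 + b·0 (s = 1, t = 0) and r₁ = 129 = a·0 + b·1 (s = 0, t = 1); each new remainder r_{k+1} = r_{k-1} − q_k·r_k inherits s_{k+1} = s_{k-1} − q_k·s_k, t_{k+1} = t_{k-1} − q_k·t_k, so r_k = a·s_k + b·t_k at every step:
  q = 1: r = 112, s = 1 − 1·0 = 1, t = 0 − 1·1 = -1  (check: 241·1 + 129·(-1) = 112)
  q = 1: r = 17, s = 0 − 1·1 = -1, t = 1 − 1·(-1) = 2  (check: 241·(-1) + 129·2 = 17)
  q = 6: r = 10, s = 1 − 6·(-1) = 7, t = -1 − 6·2 = -13  (check: 241·7 + 129·(-13) = 10)
  q = 1: r = 7, s = -1 − 1·7 = -8, t = 2 − 1·(-13) = 15  (check: 241·(-8) + 129·15 = 7)
  q = 1: r = 3, s = 7 − 1·(-8) = 15, t = -13 − 1·15 = -28  (check: 241·15 + 129·(-28) = 3)
  q = 2: r = 1, s = -8 − 2·15 = -38, t = 15 − 2·(-28) = 71  (check: 241·(-38) + 129·71 = 1)
The row with r = 1 (the gcd) gives the Bezout coefficients s = -38, t = 71.
Result: 241 · (-38) + 129 · (71) = 1.

gcd(241, 129) = 1; s = -38, t = 71 (check: 241·(-38) + 129·71 = 1).


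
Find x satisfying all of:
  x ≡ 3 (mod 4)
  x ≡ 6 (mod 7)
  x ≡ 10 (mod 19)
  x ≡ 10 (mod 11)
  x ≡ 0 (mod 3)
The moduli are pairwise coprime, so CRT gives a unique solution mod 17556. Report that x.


Product of moduli M = 4 · 7 · 19 · 11 · 3 = 17556.
Merge one congruence at a time:
  Start: x ≡ 3 (mod 4).
  Combine with x ≡ 6 (mod 7); new modulus lcm = 28.
    Write x = 3 + 4·t and substitute into x ≡ 6 (mod 7): 4·t ≡ 6 − 3 = 3 (mod 7).
    The inverse of 4 mod 7 is 2 (since 4·2 = 8 = 1·7 + 1), so t ≡ 2·3 = 6 ≡ 6 (mod 7).
    Then x = 3 + 4·6 = 27, valid modulo lcm(4, 7) = 28: x ≡ 27 (mod 28).
  Combine with x ≡ 10 (mod 19); new modulus lcm = 532.
    Write x = 27 + 28·t and substitute into x ≡ 10 (mod 19): 28·t ≡ 10 − 27 = -17 (mod 19).
    Reduce coefficients mod 19: 9·t ≡ 2 (mod 19).
    The inverse of 9 mod 19 is 17 (since 9·17 = 153 = 8·19 + 1), so t ≡ 17·2 = 34 ≡ 15 (mod 19).
    Then x = 27 + 28·15 = 447, valid modulo lcm(28, 19) = 532: x ≡ 447 (mod 532).
  Combine with x ≡ 10 (mod 11); new modulus lcm = 5852.
    Write x = 447 + 532·t and substitute into x ≡ 10 (mod 11): 532·t ≡ 10 − 447 = -437 (mod 11).
    Reduce coefficients mod 11: 4·t ≡ 3 (mod 11).
    The inverse of 4 mod 11 is 3 (since 4·3 = 12 = 1·11 + 1), so t ≡ 3·3 = 9 ≡ 9 (mod 11).
    Then x = 447 + 532·9 = 5235, valid modulo lcm(532, 11) = 5852: x ≡ 5235 (mod 5852).
  Combine with x ≡ 0 (mod 3); new modulus lcm = 17556.
    Write x = 5235 + 5852·t and substitute into x ≡ 0 (mod 3): 5852·t ≡ 0 − 5235 = -5235 (mod 3).
    Reduce coefficients mod 3: 2·t ≡ 0 (mod 3).
    The inverse of 2 mod 3 is 2 (since 2·2 = 4 = 1·3 + 1), so t ≡ 2·0 = 0 ≡ 0 (mod 3).
    Then x = 5235 + 5852·0 = 5235, valid modulo lcm(5852, 3) = 17556: x ≡ 5235 (mod 17556).
Verify against each original: 5235 mod 4 = 3, 5235 mod 7 = 6, 5235 mod 19 = 10, 5235 mod 11 = 10, 5235 mod 3 = 0.

x ≡ 5235 (mod 17556).
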